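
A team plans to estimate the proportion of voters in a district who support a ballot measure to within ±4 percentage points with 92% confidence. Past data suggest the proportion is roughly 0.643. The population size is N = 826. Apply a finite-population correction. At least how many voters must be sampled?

288

For a proportion with margin E = 0.04 at 92% confidence, z = 1.751.
n = p̂(1−p̂)(z/E)² = 0.643 × 0.357 × (1.751/0.04)² = 439.88 — call this n₀.
Finite-population correction with N = 826: n = n₀ / (1 + (n₀−1)/N) = 439.88 / 1.531 = 287.32
Round up: n = 288.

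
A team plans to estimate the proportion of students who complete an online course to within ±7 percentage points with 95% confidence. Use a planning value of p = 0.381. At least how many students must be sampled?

185

For a proportion with margin E = 0.07 at 95% confidence, z = 1.960.
n = p̂(1−p̂)(z/E)² = 0.381 × 0.619 × (1.960/0.07)² = 184.90
Round up: n = 185.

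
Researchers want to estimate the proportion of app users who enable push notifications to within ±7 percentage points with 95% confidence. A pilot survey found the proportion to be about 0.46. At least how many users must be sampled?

For a proportion with margin E = 0.07 at 95% confidence, z = 1.960.
n = p̂(1−p̂)(z/E)² = 0.46 × 0.54 × (1.960/0.07)² = 194.75
Round up: n = 195.

n = 195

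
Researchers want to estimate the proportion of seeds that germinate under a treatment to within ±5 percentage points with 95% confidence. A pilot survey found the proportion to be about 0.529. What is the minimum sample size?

For a proportion with margin E = 0.05 at 95% confidence, z = 1.960.
n = p̂(1−p̂)(z/E)² = 0.529 × 0.471 × (1.960/0.05)² = 382.87
Round up: n = 383.

383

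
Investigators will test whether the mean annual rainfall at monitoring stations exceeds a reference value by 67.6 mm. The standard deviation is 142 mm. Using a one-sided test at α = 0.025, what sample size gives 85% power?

40

For a one-sample z-test, n = ((z_α + z_β)·σ/δ)².
z_α = 1.960 (one-sided α = 0.025); z_β = 1.036 (power 85% → β = 0.15).
n = (2.996 × 142 / 67.6)² = 39.61
Round up: n = 40.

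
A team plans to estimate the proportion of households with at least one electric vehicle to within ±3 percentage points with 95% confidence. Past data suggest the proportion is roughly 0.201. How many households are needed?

n = 686

For a proportion with margin E = 0.03 at 95% confidence, z = 1.960.
n = p̂(1−p̂)(z/E)² = 0.201 × 0.799 × (1.960/0.03)² = 685.51
Round up: n = 686.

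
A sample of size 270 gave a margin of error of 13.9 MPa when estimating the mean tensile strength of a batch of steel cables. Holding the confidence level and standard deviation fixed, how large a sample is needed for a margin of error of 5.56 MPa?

1688

Margin of error scales as 1/√n, so n₂ = n₁·(E₁/E₂)².
n₂ = 270 × (13.9/5.56)² = 270 × 6.25 = 1687.50
Round up: n₂ = 1688.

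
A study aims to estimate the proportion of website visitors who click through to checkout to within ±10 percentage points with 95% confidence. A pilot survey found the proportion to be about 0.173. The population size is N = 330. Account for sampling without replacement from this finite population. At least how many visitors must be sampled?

For a proportion with margin E = 0.1 at 95% confidence, z = 1.960.
n = p̂(1−p̂)(z/E)² = 0.173 × 0.827 × (1.960/0.1)² = 54.96 — call this n₀.
Finite-population correction with N = 330: n = n₀ / (1 + (n₀−1)/N) = 54.96 / 1.164 = 47.22
Round up: n = 48.

48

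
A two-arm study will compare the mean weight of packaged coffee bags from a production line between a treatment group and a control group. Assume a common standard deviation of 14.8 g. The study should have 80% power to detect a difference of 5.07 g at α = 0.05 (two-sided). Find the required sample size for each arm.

134 per group

For two equal groups, n per group = 2·((z_{α/2} + z_β)·σ/δ)².
z_{α/2} = 1.960; z_β = 0.842 (power 80%).
n = 2 × (2.802 × 14.8 / 5.07)² = 2 × 66.90 = 133.80
Round up: n = 134 per group.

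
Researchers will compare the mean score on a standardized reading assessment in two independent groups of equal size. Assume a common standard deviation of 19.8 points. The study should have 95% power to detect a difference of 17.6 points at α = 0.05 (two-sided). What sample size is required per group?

33 per group

For two equal groups, n per group = 2·((z_{α/2} + z_β)·σ/δ)².
z_{α/2} = 1.960; z_β = 1.645 (power 95%).
n = 2 × (3.605 × 19.8 / 17.6)² = 2 × 16.45 = 32.90
Round up: n = 33 per group.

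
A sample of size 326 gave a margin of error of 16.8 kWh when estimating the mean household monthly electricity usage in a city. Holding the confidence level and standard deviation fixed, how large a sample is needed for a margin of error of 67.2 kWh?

21

Margin of error scales as 1/√n, so n₂ = n₁·(E₁/E₂)².
n₂ = 326 × (16.8/67.2)² = 326 × 0.0625 = 20.38
Round up: n₂ = 21.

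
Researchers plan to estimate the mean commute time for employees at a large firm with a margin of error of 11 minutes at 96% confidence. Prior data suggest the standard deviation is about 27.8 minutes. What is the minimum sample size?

For a mean, the margin of error is E = z·σ/√n, so n = (zσ/E)².
At 96% confidence, z = 2.054.
n = (2.054 × 27.8 / 11)² = 26.95
Round up: n = 27.

27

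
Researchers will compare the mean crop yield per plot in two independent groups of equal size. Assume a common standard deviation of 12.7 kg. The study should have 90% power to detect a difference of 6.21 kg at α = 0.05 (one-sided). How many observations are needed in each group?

72 per group

For two equal groups, n per group = 2·((z_α + z_β)·σ/δ)².
z_α = 1.645; z_β = 1.282 (power 90%).
n = 2 × (2.927 × 12.7 / 6.21)² = 2 × 35.83 = 71.66
Round up: n = 72 per group.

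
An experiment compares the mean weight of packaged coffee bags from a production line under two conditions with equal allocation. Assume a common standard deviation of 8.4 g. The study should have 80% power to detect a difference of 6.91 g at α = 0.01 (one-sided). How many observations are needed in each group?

For two equal groups, n per group = 2·((z_α + z_β)·σ/δ)².
z_α = 2.326; z_β = 0.842 (power 80%).
n = 2 × (3.168 × 8.4 / 6.91)² = 2 × 14.83 = 29.66
Round up: n = 30 per group.

30 per group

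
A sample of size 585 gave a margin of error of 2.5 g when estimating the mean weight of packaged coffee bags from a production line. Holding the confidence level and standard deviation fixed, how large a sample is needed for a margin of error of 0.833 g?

Margin of error scales as 1/√n, so n₂ = n₁·(E₁/E₂)².
n₂ = 585 × (2.5/0.833)² = 585 × 9.007 = 5269.10
Round up: n₂ = 5270.

5270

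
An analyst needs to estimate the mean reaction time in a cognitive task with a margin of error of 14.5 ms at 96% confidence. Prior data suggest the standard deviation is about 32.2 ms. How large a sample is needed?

21

For a mean, the margin of error is E = z·σ/√n, so n = (zσ/E)².
At 96% confidence, z = 2.054.
n = (2.054 × 32.2 / 14.5)² = 20.81
Round up: n = 21.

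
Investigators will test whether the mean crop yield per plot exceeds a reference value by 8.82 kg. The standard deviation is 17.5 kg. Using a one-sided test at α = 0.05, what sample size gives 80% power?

For a one-sample z-test, n = ((z_α + z_β)·σ/δ)².
z_α = 1.645 (one-sided α = 0.05); z_β = 0.842 (power 80% → β = 0.2).
n = (2.487 × 17.5 / 8.82)² = 24.35
Round up: n = 25.

25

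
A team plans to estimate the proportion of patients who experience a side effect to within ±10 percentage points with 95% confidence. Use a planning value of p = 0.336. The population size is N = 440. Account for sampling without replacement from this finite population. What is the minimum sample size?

For a proportion with margin E = 0.1 at 95% confidence, z = 1.960.
n = p̂(1−p̂)(z/E)² = 0.336 × 0.664 × (1.960/0.1)² = 85.71 — call this n₀.
Finite-population correction with N = 440: n = n₀ / (1 + (n₀−1)/N) = 85.71 / 1.193 = 71.84
Round up: n = 72.

72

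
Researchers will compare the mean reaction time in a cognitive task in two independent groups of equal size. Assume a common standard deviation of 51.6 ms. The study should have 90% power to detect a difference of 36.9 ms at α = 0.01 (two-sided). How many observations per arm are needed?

For two equal groups, n per group = 2·((z_{α/2} + z_β)·σ/δ)².
z_{α/2} = 2.576; z_β = 1.282 (power 90%).
n = 2 × (3.858 × 51.6 / 36.9)² = 2 × 29.11 = 58.22
Round up: n = 59 per group.

59 per group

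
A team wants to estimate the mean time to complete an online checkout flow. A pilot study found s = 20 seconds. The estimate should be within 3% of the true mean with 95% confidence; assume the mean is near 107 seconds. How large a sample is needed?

150

For a mean, the margin of error is E = z·σ/√n, so n = (zσ/E)².
At 95% confidence, z = 1.960.
E = 3% of 107 = 3.21 seconds.
n = (1.960 × 20 / 3.21)² = 149.13
Round up: n = 150.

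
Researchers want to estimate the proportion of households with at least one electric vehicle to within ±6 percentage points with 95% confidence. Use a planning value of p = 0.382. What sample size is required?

252

For a proportion with margin E = 0.06 at 95% confidence, z = 1.960.
n = p̂(1−p̂)(z/E)² = 0.382 × 0.618 × (1.960/0.06)² = 251.92
Round up: n = 252.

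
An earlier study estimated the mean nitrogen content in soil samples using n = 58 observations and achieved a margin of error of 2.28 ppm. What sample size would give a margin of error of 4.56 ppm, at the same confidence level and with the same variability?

15

Margin of error scales as 1/√n, so n₂ = n₁·(E₁/E₂)².
n₂ = 58 × (2.28/4.56)² = 58 × 0.25 = 14.50
Round up: n₂ = 15.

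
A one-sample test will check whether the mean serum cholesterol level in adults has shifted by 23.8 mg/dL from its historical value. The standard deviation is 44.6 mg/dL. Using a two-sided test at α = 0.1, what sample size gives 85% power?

For a one-sample z-test, n = ((z_{α/2} + z_β)·σ/δ)².
z_{α/2} = 1.645 (two-sided α = 0.1); z_β = 1.036 (power 85% → β = 0.15).
n = (2.681 × 44.6 / 23.8)² = 25.24
Round up: n = 26.

26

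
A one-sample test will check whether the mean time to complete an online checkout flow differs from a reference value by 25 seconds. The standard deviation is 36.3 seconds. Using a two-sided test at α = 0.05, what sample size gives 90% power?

n = 23

For a one-sample z-test, n = ((z_{α/2} + z_β)·σ/δ)².
z_{α/2} = 1.960 (two-sided α = 0.05); z_β = 1.282 (power 90% → β = 0.1).
n = (3.242 × 36.3 / 25)² = 22.16
Round up: n = 23.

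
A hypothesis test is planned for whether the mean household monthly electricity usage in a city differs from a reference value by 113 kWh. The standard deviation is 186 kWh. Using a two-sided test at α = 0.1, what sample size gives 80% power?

For a one-sample z-test, n = ((z_{α/2} + z_β)·σ/δ)².
z_{α/2} = 1.645 (two-sided α = 0.1); z_β = 0.842 (power 80% → β = 0.2).
n = (2.487 × 186 / 113)² = 16.76
Round up: n = 17.

17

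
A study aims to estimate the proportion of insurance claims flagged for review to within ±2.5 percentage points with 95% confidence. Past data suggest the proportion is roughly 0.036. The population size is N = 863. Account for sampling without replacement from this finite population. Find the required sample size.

172

For a proportion with margin E = 0.025 at 95% confidence, z = 1.960.
n = p̂(1−p̂)(z/E)² = 0.036 × 0.964 × (1.960/0.025)² = 213.31 — call this n₀.
Finite-population correction with N = 863: n = n₀ / (1 + (n₀−1)/N) = 213.31 / 1.246 = 171.20
Round up: n = 172.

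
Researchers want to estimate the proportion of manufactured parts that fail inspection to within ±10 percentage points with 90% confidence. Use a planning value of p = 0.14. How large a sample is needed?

For a proportion with margin E = 0.1 at 90% confidence, z = 1.645.
n = p̂(1−p̂)(z/E)² = 0.14 × 0.86 × (1.645/0.1)² = 32.58
Round up: n = 33.

n = 33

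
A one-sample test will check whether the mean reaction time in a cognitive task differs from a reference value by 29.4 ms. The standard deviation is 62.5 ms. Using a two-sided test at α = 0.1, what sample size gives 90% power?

For a one-sample z-test, n = ((z_{α/2} + z_β)·σ/δ)².
z_{α/2} = 1.645 (two-sided α = 0.1); z_β = 1.282 (power 90% → β = 0.1).
n = (2.927 × 62.5 / 29.4)² = 38.72
Round up: n = 39.

39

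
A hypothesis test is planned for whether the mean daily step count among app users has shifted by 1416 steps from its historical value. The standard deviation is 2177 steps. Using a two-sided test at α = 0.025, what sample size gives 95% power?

36

For a one-sample z-test, n = ((z_{α/2} + z_β)·σ/δ)².
z_{α/2} = 2.241 (two-sided α = 0.025); z_β = 1.645 (power 95% → β = 0.05).
n = (3.886 × 2177 / 1416)² = 35.69
Round up: n = 36.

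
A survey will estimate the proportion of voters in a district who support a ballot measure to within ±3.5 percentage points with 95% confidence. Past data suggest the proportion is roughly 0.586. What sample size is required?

For a proportion with margin E = 0.035 at 95% confidence, z = 1.960.
n = p̂(1−p̂)(z/E)² = 0.586 × 0.414 × (1.960/0.035)² = 760.81
Round up: n = 761.

761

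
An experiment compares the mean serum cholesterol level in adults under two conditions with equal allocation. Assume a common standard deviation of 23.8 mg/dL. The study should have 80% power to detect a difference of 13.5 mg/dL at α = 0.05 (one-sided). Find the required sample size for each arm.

For two equal groups, n per group = 2·((z_α + z_β)·σ/δ)².
z_α = 1.645; z_β = 0.842 (power 80%).
n = 2 × (2.487 × 23.8 / 13.5)² = 2 × 19.22 = 38.44
Round up: n = 39 per group.

39 per group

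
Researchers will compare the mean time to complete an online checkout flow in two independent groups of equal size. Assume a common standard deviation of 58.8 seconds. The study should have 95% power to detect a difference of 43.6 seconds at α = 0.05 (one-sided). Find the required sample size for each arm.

For two equal groups, n per group = 2·((z_α + z_β)·σ/δ)².
z_α = 1.645; z_β = 1.645 (power 95%).
n = 2 × (3.290 × 58.8 / 43.6)² = 2 × 19.69 = 39.38
Round up: n = 40 per group.

40 per group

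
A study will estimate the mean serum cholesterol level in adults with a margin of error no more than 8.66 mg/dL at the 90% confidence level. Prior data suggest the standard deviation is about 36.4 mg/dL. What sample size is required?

For a mean, the margin of error is E = z·σ/√n, so n = (zσ/E)².
At 90% confidence, z = 1.645.
n = (1.645 × 36.4 / 8.66)² = 47.81
Round up: n = 48.

48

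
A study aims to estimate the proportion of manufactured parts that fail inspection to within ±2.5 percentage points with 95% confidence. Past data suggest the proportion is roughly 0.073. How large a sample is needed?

416

For a proportion with margin E = 0.025 at 95% confidence, z = 1.960.
n = p̂(1−p̂)(z/E)² = 0.073 × 0.927 × (1.960/0.025)² = 415.94
Round up: n = 416.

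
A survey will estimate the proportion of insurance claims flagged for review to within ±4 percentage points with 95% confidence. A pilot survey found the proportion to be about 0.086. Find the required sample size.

For a proportion with margin E = 0.04 at 95% confidence, z = 1.960.
n = p̂(1−p̂)(z/E)² = 0.086 × 0.914 × (1.960/0.04)² = 188.73
Round up: n = 189.

189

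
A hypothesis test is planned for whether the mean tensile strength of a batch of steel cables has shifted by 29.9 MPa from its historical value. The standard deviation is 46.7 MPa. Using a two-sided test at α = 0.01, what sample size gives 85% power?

32

For a one-sample z-test, n = ((z_{α/2} + z_β)·σ/δ)².
z_{α/2} = 2.576 (two-sided α = 0.01); z_β = 1.036 (power 85% → β = 0.15).
n = (3.612 × 46.7 / 29.9)² = 31.83
Round up: n = 32.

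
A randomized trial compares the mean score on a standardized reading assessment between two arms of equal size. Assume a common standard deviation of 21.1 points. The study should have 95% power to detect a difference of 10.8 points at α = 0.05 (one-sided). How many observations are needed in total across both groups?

For two equal groups, n per group = 2·((z_α + z_β)·σ/δ)².
z_α = 1.645; z_β = 1.645 (power 95%).
n = 2 × (3.290 × 21.1 / 10.8)² = 2 × 41.32 = 82.64
Round up: n = 83 per group.
Total across both groups: 2 × 83 = 166.

166 total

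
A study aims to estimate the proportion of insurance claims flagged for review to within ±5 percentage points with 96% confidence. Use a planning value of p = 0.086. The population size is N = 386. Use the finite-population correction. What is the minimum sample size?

99

For a proportion with margin E = 0.05 at 96% confidence, z = 2.054.
n = p̂(1−p̂)(z/E)² = 0.086 × 0.914 × (2.054/0.05)² = 132.65 — call this n₀.
Finite-population correction with N = 386: n = n₀ / (1 + (n₀−1)/N) = 132.65 / 1.341 = 98.92
Round up: n = 99.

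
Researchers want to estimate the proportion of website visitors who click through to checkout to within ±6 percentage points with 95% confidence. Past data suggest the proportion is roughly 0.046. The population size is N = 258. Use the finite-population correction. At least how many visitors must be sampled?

40

For a proportion with margin E = 0.06 at 95% confidence, z = 1.960.
n = p̂(1−p̂)(z/E)² = 0.046 × 0.954 × (1.960/0.06)² = 46.83 — call this n₀.
Finite-population correction with N = 258: n = n₀ / (1 + (n₀−1)/N) = 46.83 / 1.178 = 39.75
Round up: n = 40.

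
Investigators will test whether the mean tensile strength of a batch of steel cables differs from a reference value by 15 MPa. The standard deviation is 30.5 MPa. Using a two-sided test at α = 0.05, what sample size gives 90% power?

For a one-sample z-test, n = ((z_{α/2} + z_β)·σ/δ)².
z_{α/2} = 1.960 (two-sided α = 0.05); z_β = 1.282 (power 90% → β = 0.1).
n = (3.242 × 30.5 / 15)² = 43.46
Round up: n = 44.

n = 44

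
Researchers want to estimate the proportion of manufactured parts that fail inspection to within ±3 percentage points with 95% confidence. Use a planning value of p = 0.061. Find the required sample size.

For a proportion with margin E = 0.03 at 95% confidence, z = 1.960.
n = p̂(1−p̂)(z/E)² = 0.061 × 0.939 × (1.960/0.03)² = 244.49
Round up: n = 245.

245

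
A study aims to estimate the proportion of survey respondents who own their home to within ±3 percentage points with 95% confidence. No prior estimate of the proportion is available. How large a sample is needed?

For a proportion with margin E = 0.03 at 95% confidence, z = 1.960.
With no prior estimate, use p = 0.5, which maximizes p(1−p) at 0.25.
n = 0.25 × (z/E)² = 0.25 × (1.960/0.03)² = 1067.11
Round up: n = 1068.

1068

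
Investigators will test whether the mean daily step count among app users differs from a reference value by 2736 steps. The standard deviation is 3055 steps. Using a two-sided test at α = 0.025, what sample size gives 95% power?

For a one-sample z-test, n = ((z_{α/2} + z_β)·σ/δ)².
z_{α/2} = 2.241 (two-sided α = 0.025); z_β = 1.645 (power 95% → β = 0.05).
n = (3.886 × 3055 / 2736)² = 18.83
Round up: n = 19.

19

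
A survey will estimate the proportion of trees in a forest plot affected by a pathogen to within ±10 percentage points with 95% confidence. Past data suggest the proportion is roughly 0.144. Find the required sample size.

48

For a proportion with margin E = 0.1 at 95% confidence, z = 1.960.
n = p̂(1−p̂)(z/E)² = 0.144 × 0.856 × (1.960/0.1)² = 47.35
Round up: n = 48.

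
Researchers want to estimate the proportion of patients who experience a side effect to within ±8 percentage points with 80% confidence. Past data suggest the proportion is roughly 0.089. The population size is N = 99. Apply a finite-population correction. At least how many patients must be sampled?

18

For a proportion with margin E = 0.08 at 80% confidence, z = 1.282.
n = p̂(1−p̂)(z/E)² = 0.089 × 0.911 × (1.282/0.08)² = 20.82 — call this n₀.
Finite-population correction with N = 99: n = n₀ / (1 + (n₀−1)/N) = 20.82 / 1.2 = 17.35
Round up: n = 18.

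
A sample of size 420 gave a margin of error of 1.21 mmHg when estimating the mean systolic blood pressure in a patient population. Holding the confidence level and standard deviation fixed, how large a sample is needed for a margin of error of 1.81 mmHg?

Margin of error scales as 1/√n, so n₂ = n₁·(E₁/E₂)².
n₂ = 420 × (1.21/1.81)² = 420 × 0.4469 = 187.70
Round up: n₂ = 188.

n = 188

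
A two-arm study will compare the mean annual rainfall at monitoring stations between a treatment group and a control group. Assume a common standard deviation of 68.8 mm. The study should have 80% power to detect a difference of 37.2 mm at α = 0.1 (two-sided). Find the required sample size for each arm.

43 per group

For two equal groups, n per group = 2·((z_{α/2} + z_β)·σ/δ)².
z_{α/2} = 1.645; z_β = 0.842 (power 80%).
n = 2 × (2.487 × 68.8 / 37.2)² = 2 × 21.16 = 42.32
Round up: n = 43 per group.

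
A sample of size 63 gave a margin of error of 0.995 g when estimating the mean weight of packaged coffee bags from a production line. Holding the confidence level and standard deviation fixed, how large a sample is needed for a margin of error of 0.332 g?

Margin of error scales as 1/√n, so n₂ = n₁·(E₁/E₂)².
n₂ = 63 × (0.995/0.332)² = 63 × 8.982 = 565.87
Round up: n₂ = 566.

566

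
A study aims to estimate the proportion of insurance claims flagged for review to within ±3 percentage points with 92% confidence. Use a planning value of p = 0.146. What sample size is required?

425

For a proportion with margin E = 0.03 at 92% confidence, z = 1.751.
n = p̂(1−p̂)(z/E)² = 0.146 × 0.854 × (1.751/0.03)² = 424.76
Round up: n = 425.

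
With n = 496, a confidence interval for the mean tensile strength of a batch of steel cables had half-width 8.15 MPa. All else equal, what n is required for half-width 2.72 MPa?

4454

Margin of error scales as 1/√n, so n₂ = n₁·(E₁/E₂)².
n₂ = 496 × (8.15/2.72)² = 496 × 8.978 = 4453.09
Round up: n₂ = 4454.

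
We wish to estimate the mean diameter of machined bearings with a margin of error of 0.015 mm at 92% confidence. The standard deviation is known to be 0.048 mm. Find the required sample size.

For a mean, the margin of error is E = z·σ/√n, so n = (zσ/E)².
At 92% confidence, z = 1.751.
n = (1.751 × 0.048 / 0.015)² = 31.40
Round up: n = 32.

n = 32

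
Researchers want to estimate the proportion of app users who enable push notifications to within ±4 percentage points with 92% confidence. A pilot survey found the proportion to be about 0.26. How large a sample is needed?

For a proportion with margin E = 0.04 at 92% confidence, z = 1.751.
n = p̂(1−p̂)(z/E)² = 0.26 × 0.74 × (1.751/0.04)² = 368.69
Round up: n = 369.

369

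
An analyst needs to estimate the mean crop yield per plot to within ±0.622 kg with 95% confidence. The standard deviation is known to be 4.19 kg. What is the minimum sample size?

175

For a mean, the margin of error is E = z·σ/√n, so n = (zσ/E)².
At 95% confidence, z = 1.960.
n = (1.960 × 4.19 / 0.622)² = 174.32
Round up: n = 175.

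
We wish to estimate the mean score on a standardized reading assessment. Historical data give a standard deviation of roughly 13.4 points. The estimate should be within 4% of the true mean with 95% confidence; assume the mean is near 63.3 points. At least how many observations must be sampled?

108

For a mean, the margin of error is E = z·σ/√n, so n = (zσ/E)².
At 95% confidence, z = 1.960.
E = 4% of 63.3 = 2.532 points.
n = (1.960 × 13.4 / 2.532)² = 107.60
Round up: n = 108.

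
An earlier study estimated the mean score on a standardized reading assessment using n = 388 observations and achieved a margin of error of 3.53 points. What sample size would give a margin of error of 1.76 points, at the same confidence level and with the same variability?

Margin of error scales as 1/√n, so n₂ = n₁·(E₁/E₂)².
n₂ = 388 × (3.53/1.76)² = 388 × 4.023 = 1560.92
Round up: n₂ = 1561.

1561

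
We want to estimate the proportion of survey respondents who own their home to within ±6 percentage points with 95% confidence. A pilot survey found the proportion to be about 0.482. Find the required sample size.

267

For a proportion with margin E = 0.06 at 95% confidence, z = 1.960.
n = p̂(1−p̂)(z/E)² = 0.482 × 0.518 × (1.960/0.06)² = 266.43
Round up: n = 267.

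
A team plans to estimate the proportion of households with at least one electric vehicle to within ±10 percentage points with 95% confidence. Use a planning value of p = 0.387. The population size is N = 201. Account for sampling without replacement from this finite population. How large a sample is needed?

For a proportion with margin E = 0.1 at 95% confidence, z = 1.960.
n = p̂(1−p̂)(z/E)² = 0.387 × 0.613 × (1.960/0.1)² = 91.13 — call this n₀.
Finite-population correction with N = 201: n = n₀ / (1 + (n₀−1)/N) = 91.13 / 1.448 = 62.94
Round up: n = 63.

63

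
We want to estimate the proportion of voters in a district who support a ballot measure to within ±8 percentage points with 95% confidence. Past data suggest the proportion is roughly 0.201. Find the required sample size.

For a proportion with margin E = 0.08 at 95% confidence, z = 1.960.
n = p̂(1−p̂)(z/E)² = 0.201 × 0.799 × (1.960/0.08)² = 96.40
Round up: n = 97.

97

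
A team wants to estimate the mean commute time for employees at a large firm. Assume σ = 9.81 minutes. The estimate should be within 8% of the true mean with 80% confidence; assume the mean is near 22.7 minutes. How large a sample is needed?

For a mean, the margin of error is E = z·σ/√n, so n = (zσ/E)².
At 80% confidence, z = 1.282.
E = 8% of 22.7 = 1.816 minutes.
n = (1.282 × 9.81 / 1.816)² = 47.96
Round up: n = 48.

48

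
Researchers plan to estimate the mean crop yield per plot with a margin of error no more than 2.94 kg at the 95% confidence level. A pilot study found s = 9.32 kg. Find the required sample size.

39

For a mean, the margin of error is E = z·σ/√n, so n = (zσ/E)².
At 95% confidence, z = 1.960.
n = (1.960 × 9.32 / 2.94)² = 38.61
Round up: n = 39.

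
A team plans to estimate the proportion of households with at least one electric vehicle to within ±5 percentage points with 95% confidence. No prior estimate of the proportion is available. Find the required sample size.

385

For a proportion with margin E = 0.05 at 95% confidence, z = 1.960.
With no prior estimate, use p = 0.5, which maximizes p(1−p) at 0.25.
n = 0.25 × (z/E)² = 0.25 × (1.960/0.05)² = 384.16
Round up: n = 385.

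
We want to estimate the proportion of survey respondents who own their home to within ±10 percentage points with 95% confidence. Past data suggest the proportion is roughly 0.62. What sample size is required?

91

For a proportion with margin E = 0.1 at 95% confidence, z = 1.960.
n = p̂(1−p̂)(z/E)² = 0.62 × 0.38 × (1.960/0.1)² = 90.51
Round up: n = 91.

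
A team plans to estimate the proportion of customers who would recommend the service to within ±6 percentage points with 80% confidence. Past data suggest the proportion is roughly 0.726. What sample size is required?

For a proportion with margin E = 0.06 at 80% confidence, z = 1.282.
n = p̂(1−p̂)(z/E)² = 0.726 × 0.274 × (1.282/0.06)² = 90.82
Round up: n = 91.

91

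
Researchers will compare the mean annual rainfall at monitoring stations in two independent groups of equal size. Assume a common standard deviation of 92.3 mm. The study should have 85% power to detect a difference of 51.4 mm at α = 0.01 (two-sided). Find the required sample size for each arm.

For two equal groups, n per group = 2·((z_{α/2} + z_β)·σ/δ)².
z_{α/2} = 2.576; z_β = 1.036 (power 85%).
n = 2 × (3.612 × 92.3 / 51.4)² = 2 × 42.07 = 84.14
Round up: n = 85 per group.

85 per group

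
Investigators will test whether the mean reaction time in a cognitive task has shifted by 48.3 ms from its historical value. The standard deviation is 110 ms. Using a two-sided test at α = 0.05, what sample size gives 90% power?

n = 55

For a one-sample z-test, n = ((z_{α/2} + z_β)·σ/δ)².
z_{α/2} = 1.960 (two-sided α = 0.05); z_β = 1.282 (power 90% → β = 0.1).
n = (3.242 × 110 / 48.3)² = 54.52
Round up: n = 55.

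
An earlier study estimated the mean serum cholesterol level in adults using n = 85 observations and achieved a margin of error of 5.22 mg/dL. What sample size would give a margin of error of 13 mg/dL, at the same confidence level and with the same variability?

Margin of error scales as 1/√n, so n₂ = n₁·(E₁/E₂)².
n₂ = 85 × (5.22/13)² = 85 × 0.1612 = 13.70
Round up: n₂ = 14.

14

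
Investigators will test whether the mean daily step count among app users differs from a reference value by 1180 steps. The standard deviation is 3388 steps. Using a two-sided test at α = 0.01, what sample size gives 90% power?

123

For a one-sample z-test, n = ((z_{α/2} + z_β)·σ/δ)².
z_{α/2} = 2.576 (two-sided α = 0.01); z_β = 1.282 (power 90% → β = 0.1).
n = (3.858 × 3388 / 1180)² = 122.70
Round up: n = 123.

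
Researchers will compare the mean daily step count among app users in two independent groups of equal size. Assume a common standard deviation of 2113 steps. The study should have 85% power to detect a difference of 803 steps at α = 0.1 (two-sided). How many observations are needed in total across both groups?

For two equal groups, n per group = 2·((z_{α/2} + z_β)·σ/δ)².
z_{α/2} = 1.645; z_β = 1.036 (power 85%).
n = 2 × (2.681 × 2113 / 803)² = 2 × 49.77 = 99.54
Round up: n = 100 per group.
Total across both groups: 2 × 100 = 200.

200 total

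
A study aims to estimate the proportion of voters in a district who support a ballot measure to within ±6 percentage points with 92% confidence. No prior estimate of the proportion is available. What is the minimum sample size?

213

For a proportion with margin E = 0.06 at 92% confidence, z = 1.751.
With no prior estimate, use p = 0.5, which maximizes p(1−p) at 0.25.
n = 0.25 × (z/E)² = 0.25 × (1.751/0.06)² = 212.92
Round up: n = 213.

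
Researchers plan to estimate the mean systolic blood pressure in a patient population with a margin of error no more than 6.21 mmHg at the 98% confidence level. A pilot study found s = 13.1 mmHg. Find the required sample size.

For a mean, the margin of error is E = z·σ/√n, so n = (zσ/E)².
At 98% confidence, z = 2.326.
n = (2.326 × 13.1 / 6.21)² = 24.08
Round up: n = 25.

25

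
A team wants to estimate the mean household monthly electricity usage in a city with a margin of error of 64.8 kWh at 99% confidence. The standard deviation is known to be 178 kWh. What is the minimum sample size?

51

For a mean, the margin of error is E = z·σ/√n, so n = (zσ/E)².
At 99% confidence, z = 2.576.
n = (2.576 × 178 / 64.8)² = 50.07
Round up: n = 51.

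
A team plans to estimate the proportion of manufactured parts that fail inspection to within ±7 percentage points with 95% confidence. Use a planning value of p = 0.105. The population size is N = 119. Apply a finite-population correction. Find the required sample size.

46

For a proportion with margin E = 0.07 at 95% confidence, z = 1.960.
n = p̂(1−p̂)(z/E)² = 0.105 × 0.895 × (1.960/0.07)² = 73.68 — call this n₀.
Finite-population correction with N = 119: n = n₀ / (1 + (n₀−1)/N) = 73.68 / 1.611 = 45.74
Round up: n = 46.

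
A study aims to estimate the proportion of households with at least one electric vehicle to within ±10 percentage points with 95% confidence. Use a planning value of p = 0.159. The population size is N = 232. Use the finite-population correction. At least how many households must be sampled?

43

For a proportion with margin E = 0.1 at 95% confidence, z = 1.960.
n = p̂(1−p̂)(z/E)² = 0.159 × 0.841 × (1.960/0.1)² = 51.37 — call this n₀.
Finite-population correction with N = 232: n = n₀ / (1 + (n₀−1)/N) = 51.37 / 1.217 = 42.21
Round up: n = 43.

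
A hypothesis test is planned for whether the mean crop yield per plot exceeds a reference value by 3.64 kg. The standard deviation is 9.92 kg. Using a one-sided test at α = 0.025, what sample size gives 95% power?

For a one-sample z-test, n = ((z_α + z_β)·σ/δ)².
z_α = 1.960 (one-sided α = 0.025); z_β = 1.645 (power 95% → β = 0.05).
n = (3.605 × 9.92 / 3.64)² = 96.52
Round up: n = 97.

97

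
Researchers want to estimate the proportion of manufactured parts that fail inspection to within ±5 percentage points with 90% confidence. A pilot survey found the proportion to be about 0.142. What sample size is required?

132

For a proportion with margin E = 0.05 at 90% confidence, z = 1.645.
n = p̂(1−p̂)(z/E)² = 0.142 × 0.858 × (1.645/0.05)² = 131.88
Round up: n = 132.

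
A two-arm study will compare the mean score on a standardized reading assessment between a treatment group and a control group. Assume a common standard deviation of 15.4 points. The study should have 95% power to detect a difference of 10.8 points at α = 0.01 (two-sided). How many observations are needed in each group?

For two equal groups, n per group = 2·((z_{α/2} + z_β)·σ/δ)².
z_{α/2} = 2.576; z_β = 1.645 (power 95%).
n = 2 × (4.221 × 15.4 / 10.8)² = 2 × 36.23 = 72.46
Round up: n = 73 per group.

73 per group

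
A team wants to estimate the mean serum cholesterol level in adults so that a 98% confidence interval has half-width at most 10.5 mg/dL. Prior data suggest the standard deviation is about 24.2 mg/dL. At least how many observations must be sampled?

n = 29

For a mean, the margin of error is E = z·σ/√n, so n = (zσ/E)².
At 98% confidence, z = 2.326.
n = (2.326 × 24.2 / 10.5)² = 28.74
Round up: n = 29.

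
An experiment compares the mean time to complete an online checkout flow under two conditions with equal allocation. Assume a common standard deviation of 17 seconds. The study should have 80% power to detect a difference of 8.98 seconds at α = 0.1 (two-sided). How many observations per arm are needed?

For two equal groups, n per group = 2·((z_{α/2} + z_β)·σ/δ)².
z_{α/2} = 1.645; z_β = 0.842 (power 80%).
n = 2 × (2.487 × 17 / 8.98)² = 2 × 22.17 = 44.34
Round up: n = 45 per group.

45 per group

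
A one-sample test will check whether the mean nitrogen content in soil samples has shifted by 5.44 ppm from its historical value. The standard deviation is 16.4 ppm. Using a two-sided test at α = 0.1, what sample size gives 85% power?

For a one-sample z-test, n = ((z_{α/2} + z_β)·σ/δ)².
z_{α/2} = 1.645 (two-sided α = 0.1); z_β = 1.036 (power 85% → β = 0.15).
n = (2.681 × 16.4 / 5.44)² = 65.33
Round up: n = 66.

n = 66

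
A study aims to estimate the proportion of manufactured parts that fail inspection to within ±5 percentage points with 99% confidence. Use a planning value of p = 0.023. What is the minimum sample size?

For a proportion with margin E = 0.05 at 99% confidence, z = 2.576.
n = p̂(1−p̂)(z/E)² = 0.023 × 0.977 × (2.576/0.05)² = 59.65
Round up: n = 60.

60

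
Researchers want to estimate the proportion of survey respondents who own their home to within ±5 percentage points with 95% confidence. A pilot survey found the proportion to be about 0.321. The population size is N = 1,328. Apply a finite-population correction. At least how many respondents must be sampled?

For a proportion with margin E = 0.05 at 95% confidence, z = 1.960.
n = p̂(1−p̂)(z/E)² = 0.321 × 0.679 × (1.960/0.05)² = 334.92 — call this n₀.
Finite-population correction with N = 1,328: n = n₀ / (1 + (n₀−1)/N) = 334.92 / 1.251 = 267.72
Round up: n = 268.

268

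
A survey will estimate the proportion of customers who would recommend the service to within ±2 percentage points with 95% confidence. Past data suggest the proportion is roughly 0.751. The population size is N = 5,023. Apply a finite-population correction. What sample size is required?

For a proportion with margin E = 0.02 at 95% confidence, z = 1.960.
n = p̂(1−p̂)(z/E)² = 0.751 × 0.249 × (1.960/0.02)² = 1795.94 — call this n₀.
Finite-population correction with N = 5,023: n = n₀ / (1 + (n₀−1)/N) = 1795.94 / 1.357 = 1323.46
Round up: n = 1324.

1324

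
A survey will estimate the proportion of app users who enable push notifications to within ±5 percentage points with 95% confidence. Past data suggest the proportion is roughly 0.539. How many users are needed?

n = 382

For a proportion with margin E = 0.05 at 95% confidence, z = 1.960.
n = p̂(1−p̂)(z/E)² = 0.539 × 0.461 × (1.960/0.05)² = 381.82
Round up: n = 382.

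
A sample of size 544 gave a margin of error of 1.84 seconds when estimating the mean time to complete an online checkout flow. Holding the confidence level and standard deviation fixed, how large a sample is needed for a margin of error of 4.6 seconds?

n = 88

Margin of error scales as 1/√n, so n₂ = n₁·(E₁/E₂)².
n₂ = 544 × (1.84/4.6)² = 544 × 0.16 = 87.04
Round up: n₂ = 88.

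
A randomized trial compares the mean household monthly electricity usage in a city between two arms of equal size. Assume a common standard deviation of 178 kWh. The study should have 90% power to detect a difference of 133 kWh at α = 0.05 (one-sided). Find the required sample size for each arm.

31 per group

For two equal groups, n per group = 2·((z_α + z_β)·σ/δ)².
z_α = 1.645; z_β = 1.282 (power 90%).
n = 2 × (2.927 × 178 / 133)² = 2 × 15.35 = 30.70
Round up: n = 31 per group.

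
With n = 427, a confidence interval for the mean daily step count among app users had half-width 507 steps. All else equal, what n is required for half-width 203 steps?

2664

Margin of error scales as 1/√n, so n₂ = n₁·(E₁/E₂)².
n₂ = 427 × (507/203)² = 427 × 6.238 = 2663.63
Round up: n₂ = 2664.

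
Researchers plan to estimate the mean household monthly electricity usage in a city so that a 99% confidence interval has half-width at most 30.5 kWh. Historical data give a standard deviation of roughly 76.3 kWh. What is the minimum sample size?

For a mean, the margin of error is E = z·σ/√n, so n = (zσ/E)².
At 99% confidence, z = 2.576.
n = (2.576 × 76.3 / 30.5)² = 41.53
Round up: n = 42.

42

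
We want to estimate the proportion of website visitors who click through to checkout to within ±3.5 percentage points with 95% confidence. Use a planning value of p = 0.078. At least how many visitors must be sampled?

226

For a proportion with margin E = 0.035 at 95% confidence, z = 1.960.
n = p̂(1−p̂)(z/E)² = 0.078 × 0.922 × (1.960/0.035)² = 225.53
Round up: n = 226.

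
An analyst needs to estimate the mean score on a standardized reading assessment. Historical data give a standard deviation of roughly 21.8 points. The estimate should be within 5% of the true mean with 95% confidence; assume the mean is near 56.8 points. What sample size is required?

For a mean, the margin of error is E = z·σ/√n, so n = (zσ/E)².
At 95% confidence, z = 1.960.
E = 5% of 56.8 = 2.84 points.
n = (1.960 × 21.8 / 2.84)² = 226.35
Round up: n = 227.

227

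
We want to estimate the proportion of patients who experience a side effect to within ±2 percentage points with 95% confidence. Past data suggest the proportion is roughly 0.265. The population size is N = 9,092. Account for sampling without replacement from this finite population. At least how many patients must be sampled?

1552

For a proportion with margin E = 0.02 at 95% confidence, z = 1.960.
n = p̂(1−p̂)(z/E)² = 0.265 × 0.735 × (1.960/0.02)² = 1870.62 — call this n₀.
Finite-population correction with N = 9,092: n = n₀ / (1 + (n₀−1)/N) = 1870.62 / 1.206 = 1551.09
Round up: n = 1552.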